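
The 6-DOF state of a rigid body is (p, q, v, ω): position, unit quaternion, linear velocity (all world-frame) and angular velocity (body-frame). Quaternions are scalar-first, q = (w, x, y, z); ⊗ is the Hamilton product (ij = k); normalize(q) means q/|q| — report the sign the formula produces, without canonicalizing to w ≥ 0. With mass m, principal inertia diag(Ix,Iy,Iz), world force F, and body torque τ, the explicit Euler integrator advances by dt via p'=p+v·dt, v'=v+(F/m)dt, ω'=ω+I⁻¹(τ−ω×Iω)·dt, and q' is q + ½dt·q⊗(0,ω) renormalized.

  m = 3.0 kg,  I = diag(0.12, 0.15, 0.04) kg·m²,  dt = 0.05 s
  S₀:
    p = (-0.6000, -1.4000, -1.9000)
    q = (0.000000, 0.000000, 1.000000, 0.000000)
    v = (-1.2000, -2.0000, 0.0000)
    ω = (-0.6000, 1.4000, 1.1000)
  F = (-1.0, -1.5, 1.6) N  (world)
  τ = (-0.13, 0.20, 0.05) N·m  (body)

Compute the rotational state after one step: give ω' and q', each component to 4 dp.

gyro term ω×Iω = (-0.1694, -0.0528, -0.0252)
angular accel α = (0.3283, 1.6853, 1.8800)
ω + α·dt = (-0.5836, 1.4843, 1.1940)
2q̇ = q⊗(0,ω) = (-1.4000000, 1.1000000, 0.0000000, 0.6000000)
q' = normalize(q + ½dt·q⊗(0,ω)) = (-0.0350, 0.0275, 0.9989, 0.0150)

ω' = (-0.5836, 1.4843, 1.1940)
q' = (-0.0350, 0.0275, 0.9989, 0.0150)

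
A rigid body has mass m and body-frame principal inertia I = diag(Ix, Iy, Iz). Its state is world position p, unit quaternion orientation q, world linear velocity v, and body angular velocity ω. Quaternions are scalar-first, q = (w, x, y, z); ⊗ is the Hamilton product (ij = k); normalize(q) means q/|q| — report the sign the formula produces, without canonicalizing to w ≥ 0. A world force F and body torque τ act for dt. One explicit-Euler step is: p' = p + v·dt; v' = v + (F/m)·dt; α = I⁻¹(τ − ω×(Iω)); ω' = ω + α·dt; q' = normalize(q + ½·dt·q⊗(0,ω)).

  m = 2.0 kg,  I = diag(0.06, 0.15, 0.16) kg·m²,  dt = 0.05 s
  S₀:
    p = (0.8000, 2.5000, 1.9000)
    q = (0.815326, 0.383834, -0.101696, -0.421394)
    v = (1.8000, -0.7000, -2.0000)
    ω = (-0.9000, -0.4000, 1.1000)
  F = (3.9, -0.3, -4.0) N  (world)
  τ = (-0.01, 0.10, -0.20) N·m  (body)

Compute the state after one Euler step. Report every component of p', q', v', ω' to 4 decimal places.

α = I⁻¹(τ − ω×Iω) = (-0.0933, 0.0067, -1.4525)
ω' = ω + α·dt = (-0.9047, -0.3997, 1.0274)
Hamilton product q⊗(0,ω) = (0.7683056, -1.0142166, -0.3690932, 0.6517986)
q' = normalize(q + ½dt·q⊗(0,ω)) = (0.8340, 0.3582, -0.1108, -0.4048)
p + v·dt = (0.8900, 2.4650, 1.8000)
v + (F/m)dt = (1.8975, -0.7075, -2.1000)

p' = (0.8900, 2.4650, 1.8000)
q' = (0.8340, 0.3582, -0.1108, -0.4048)
v' = (1.8975, -0.7075, -2.1000)
ω' = (-0.9047, -0.3997, 1.0274)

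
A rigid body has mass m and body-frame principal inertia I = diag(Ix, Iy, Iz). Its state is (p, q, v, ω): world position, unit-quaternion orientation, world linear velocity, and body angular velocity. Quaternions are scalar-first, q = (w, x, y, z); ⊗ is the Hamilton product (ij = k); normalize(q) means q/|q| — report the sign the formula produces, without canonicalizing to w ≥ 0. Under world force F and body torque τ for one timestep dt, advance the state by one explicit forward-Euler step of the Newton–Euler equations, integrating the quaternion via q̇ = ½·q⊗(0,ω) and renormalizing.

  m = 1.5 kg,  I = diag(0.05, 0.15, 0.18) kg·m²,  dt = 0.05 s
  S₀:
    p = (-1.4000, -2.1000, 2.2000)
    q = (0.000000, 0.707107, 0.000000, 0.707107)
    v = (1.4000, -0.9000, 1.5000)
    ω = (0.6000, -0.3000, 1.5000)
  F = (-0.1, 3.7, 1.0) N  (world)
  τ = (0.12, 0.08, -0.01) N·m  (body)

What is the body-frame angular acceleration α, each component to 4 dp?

precession coupling ω×(Iω) = (-0.0135, -0.1170, -0.0180)
α = I⁻¹(τ − ω×Iω) = (2.6700, 1.3133, 0.0444)

α = (2.6700, 1.3133, 0.0444)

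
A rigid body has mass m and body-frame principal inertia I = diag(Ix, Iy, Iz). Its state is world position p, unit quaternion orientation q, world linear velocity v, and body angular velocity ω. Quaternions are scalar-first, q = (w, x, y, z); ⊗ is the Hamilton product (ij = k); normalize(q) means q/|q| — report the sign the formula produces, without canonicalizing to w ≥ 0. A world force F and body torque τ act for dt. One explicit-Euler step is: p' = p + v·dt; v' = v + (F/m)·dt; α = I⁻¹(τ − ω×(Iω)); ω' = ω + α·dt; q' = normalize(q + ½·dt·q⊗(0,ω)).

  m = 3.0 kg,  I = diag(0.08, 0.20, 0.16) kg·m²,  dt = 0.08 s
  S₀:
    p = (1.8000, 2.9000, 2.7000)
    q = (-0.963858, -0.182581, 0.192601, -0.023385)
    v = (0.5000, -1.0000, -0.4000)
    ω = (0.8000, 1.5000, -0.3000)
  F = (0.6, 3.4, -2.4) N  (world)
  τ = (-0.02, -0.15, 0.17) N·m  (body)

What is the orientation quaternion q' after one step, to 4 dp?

q' = (-0.9675, -0.2138, 0.1315, -0.0289)

Hamilton product q⊗(0,ω) = (-0.1498522, -0.7937892, -1.5192693, -0.1387949)
q' = normalize(q + ½dt·q⊗(0,ω)) = (-0.9675, -0.2138, 0.1315, -0.0289)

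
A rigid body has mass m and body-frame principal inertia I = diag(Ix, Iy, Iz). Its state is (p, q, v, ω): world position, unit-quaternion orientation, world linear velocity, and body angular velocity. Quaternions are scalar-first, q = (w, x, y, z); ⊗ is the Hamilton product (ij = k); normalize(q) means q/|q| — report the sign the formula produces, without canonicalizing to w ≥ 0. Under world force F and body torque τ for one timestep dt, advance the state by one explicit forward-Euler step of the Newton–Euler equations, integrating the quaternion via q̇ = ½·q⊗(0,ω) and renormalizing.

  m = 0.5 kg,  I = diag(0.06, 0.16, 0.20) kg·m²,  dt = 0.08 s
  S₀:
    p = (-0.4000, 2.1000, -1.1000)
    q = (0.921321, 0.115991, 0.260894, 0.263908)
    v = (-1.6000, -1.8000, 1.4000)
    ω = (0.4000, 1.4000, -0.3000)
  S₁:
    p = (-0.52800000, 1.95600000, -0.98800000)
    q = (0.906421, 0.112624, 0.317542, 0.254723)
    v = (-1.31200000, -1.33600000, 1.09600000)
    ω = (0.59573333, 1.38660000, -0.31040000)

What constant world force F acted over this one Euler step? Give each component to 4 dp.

F = (1.8000, 2.9000, -1.9000)

v₁ − v₀ = (0.28800000, 0.46400000, -0.30400000)
m·(v₁−v₀)/dt = (1.8000, 2.9000, -1.9000)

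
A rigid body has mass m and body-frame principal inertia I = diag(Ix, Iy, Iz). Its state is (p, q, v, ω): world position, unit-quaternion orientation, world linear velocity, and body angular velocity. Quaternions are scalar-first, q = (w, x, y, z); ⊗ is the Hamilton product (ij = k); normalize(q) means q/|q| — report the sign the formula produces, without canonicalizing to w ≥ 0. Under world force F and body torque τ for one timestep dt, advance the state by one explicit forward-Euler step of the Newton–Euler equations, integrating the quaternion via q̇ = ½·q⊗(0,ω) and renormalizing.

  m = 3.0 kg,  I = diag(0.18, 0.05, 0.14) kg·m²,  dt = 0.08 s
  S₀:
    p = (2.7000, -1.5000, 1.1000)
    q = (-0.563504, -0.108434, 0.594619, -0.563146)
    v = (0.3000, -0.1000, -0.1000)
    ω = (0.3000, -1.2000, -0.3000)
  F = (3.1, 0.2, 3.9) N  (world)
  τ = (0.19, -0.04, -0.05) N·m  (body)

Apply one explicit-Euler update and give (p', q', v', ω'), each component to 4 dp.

p' = (2.7240, -1.5080, 1.0920)
q' = (-0.5397, -0.1492, 0.6128, -0.5576)
v' = (0.3827, -0.0947, 0.0040)
ω' = (0.3700, -1.2582, -0.3553)

a = (1.0333, 0.0667, 1.3000)
p + v·dt = (2.7240, -1.5080, 1.0920)
new velocity v' = (0.3827, -0.0947, 0.0040)
gyro term ω×Iω = (0.0324, -0.0036, 0.0468)
angular accel α = (0.8756, -0.7280, -0.6914)
new body rate ω' = (0.3700, -1.2582, -0.3553)
2q̇ = q⊗(0,ω) = (0.5771292, -1.0232121, 0.4747308, 0.1207863)
updated quaternion q' = (-0.5397, -0.1492, 0.6128, -0.5576)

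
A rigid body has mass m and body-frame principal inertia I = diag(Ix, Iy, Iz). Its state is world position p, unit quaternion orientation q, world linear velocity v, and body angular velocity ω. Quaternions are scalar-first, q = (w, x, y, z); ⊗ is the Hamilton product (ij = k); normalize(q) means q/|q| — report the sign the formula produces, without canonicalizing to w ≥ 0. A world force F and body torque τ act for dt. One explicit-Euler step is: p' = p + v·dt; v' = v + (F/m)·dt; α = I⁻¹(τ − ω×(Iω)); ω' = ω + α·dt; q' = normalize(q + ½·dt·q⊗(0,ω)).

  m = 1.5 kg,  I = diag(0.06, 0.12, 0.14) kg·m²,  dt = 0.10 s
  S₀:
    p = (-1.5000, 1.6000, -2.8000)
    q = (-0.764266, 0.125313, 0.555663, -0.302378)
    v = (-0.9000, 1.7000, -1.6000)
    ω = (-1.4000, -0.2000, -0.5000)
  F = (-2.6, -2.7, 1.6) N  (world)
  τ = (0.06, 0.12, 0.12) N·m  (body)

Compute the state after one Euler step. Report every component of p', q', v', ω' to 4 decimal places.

p' = (-1.5900, 1.7700, -2.9600)
q' = (-0.7554, 0.1614, 0.5860, -0.2449)
v' = (-1.0733, 1.5200, -1.4933)
ω' = (-1.3033, -0.0533, -0.4263)

p' = p + v·dt = (-1.5900, 1.7700, -2.9600)
v + (F/m)dt = (-1.0733, 1.5200, -1.4933)
ω×(Iω) gyroscopic = (0.0020, -0.0560, 0.0168)
angular accel α = (0.9667, 1.4667, 0.7371)
ω' = ω + α·dt = (-1.3033, -0.0533, -0.4263)
Hamilton product q⊗(0,ω) = (0.1353818, 0.7316653, 0.6388389, 1.1349986)
q + ½dt·q⊗(0,ω), renormalized = (-0.7554, 0.1614, 0.5860, -0.2449)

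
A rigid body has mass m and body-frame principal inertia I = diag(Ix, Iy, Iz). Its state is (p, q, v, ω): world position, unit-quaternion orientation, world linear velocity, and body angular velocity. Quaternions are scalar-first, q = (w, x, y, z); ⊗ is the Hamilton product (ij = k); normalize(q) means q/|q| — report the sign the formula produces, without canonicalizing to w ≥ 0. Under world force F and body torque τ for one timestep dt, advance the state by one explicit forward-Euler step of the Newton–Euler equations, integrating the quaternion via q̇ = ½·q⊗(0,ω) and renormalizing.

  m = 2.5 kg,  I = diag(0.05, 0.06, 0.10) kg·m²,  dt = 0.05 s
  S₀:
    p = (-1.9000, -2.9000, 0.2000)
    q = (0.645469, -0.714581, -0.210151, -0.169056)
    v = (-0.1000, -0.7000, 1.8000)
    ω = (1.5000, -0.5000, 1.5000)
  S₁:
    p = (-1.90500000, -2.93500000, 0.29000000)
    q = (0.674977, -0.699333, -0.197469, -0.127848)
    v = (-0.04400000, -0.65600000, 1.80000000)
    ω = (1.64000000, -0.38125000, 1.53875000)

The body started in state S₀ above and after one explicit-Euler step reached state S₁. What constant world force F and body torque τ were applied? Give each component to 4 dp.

v₁ − v₀ = (0.05600000, 0.04400000, 0.00000000)
F = m·Δv/dt = (2.8000, 2.2000, 0.0000)
ω₁ − ω₀ = (0.14000000, 0.11875000, 0.03875000)
I·α + gyro = (0.1100, 0.0300, 0.0700)

F = (2.8000, 2.2000, 0.0000)
τ = (0.1100, 0.0300, 0.0700)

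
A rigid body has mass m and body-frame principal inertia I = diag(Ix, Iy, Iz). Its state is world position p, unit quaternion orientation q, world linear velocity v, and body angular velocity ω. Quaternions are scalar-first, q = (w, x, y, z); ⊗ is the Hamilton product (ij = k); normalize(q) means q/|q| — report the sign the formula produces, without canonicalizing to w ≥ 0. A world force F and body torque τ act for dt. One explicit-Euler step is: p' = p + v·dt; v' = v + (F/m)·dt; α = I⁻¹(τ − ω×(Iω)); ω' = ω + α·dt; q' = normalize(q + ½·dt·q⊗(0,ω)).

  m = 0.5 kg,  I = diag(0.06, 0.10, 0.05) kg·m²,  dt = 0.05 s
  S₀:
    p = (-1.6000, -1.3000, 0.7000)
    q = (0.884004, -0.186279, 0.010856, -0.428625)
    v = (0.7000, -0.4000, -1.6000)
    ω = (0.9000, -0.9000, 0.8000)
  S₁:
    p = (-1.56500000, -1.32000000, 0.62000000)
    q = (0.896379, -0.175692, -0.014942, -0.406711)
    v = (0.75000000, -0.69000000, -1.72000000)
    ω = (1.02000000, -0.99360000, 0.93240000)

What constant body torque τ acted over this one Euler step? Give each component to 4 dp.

rate change Δω = (0.12000000, -0.09360000, 0.13240000)
I·α + gyro = (0.1800, -0.1800, 0.1000)

τ = (0.1800, -0.1800, 0.1000)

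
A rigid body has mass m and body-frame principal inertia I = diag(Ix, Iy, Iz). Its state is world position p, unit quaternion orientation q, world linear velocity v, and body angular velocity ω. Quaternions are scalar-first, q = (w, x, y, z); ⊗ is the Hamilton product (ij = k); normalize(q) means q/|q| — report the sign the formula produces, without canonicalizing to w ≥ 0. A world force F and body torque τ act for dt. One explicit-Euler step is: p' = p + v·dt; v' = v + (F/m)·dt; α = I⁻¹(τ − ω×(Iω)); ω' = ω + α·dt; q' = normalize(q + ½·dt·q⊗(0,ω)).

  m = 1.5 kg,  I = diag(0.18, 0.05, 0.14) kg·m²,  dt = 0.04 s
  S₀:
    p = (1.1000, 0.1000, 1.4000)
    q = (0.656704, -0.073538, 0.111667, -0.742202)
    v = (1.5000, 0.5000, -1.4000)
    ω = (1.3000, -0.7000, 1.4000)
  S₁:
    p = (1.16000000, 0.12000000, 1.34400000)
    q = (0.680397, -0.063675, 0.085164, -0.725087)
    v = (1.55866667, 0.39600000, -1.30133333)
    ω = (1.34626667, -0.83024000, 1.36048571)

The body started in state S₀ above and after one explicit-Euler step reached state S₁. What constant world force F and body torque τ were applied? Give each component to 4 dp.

F = (2.2000, -3.9000, 3.7000)
τ = (0.1200, -0.0900, -0.0200)

velocity change Δv = (0.05866667, -0.10400000, 0.09866667)
applied force F = (2.2000, -3.9000, 3.7000)
ω₁ − ω₀ = (0.04626667, -0.13024000, -0.03951429)
applied torque τ = (0.1200, -0.0900, -0.0200)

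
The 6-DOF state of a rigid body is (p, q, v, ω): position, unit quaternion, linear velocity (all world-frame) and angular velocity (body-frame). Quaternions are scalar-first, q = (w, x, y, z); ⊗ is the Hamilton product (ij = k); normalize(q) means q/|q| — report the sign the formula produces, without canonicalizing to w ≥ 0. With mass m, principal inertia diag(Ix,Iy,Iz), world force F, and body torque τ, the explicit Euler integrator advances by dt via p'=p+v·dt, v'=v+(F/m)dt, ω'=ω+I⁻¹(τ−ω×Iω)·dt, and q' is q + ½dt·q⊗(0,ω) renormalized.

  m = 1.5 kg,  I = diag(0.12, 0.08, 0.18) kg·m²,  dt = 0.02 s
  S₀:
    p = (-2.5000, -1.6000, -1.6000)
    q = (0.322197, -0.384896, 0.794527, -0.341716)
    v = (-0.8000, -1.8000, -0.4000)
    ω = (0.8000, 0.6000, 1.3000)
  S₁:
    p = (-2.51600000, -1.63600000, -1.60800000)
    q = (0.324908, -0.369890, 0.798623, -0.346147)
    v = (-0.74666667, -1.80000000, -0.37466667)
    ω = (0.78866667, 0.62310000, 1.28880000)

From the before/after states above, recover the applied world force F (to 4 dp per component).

F = (4.0000, 0.0000, 1.9000)

Δv = v₁−v₀ = (0.05333333, 0.00000000, 0.02533333)
F = m·Δv/dt = (4.0000, 0.0000, 1.9000)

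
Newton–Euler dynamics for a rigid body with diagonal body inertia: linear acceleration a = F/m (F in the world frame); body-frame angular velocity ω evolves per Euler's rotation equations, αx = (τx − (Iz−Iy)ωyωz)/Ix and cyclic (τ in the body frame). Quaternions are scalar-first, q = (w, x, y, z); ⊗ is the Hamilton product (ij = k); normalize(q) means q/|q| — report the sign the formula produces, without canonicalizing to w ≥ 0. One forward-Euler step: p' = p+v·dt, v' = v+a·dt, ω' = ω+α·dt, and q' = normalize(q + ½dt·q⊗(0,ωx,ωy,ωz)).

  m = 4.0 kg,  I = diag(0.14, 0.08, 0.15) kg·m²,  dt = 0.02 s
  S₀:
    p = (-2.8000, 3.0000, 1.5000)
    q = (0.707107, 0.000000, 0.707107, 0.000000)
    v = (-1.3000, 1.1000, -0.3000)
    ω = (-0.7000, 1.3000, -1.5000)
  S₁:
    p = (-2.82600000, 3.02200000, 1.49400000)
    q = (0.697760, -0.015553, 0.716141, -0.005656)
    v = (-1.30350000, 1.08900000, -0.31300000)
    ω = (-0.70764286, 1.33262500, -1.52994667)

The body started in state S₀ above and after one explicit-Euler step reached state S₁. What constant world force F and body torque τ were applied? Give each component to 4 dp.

F = (-0.7000, -2.2000, -2.6000)
τ = (-0.1900, 0.1200, -0.1700)

rate change Δω = (-0.00764286, 0.03262500, -0.02994667)
τ = I·(Δω/dt) + ω₀×(Iω₀) = (-0.1900, 0.1200, -0.1700)
velocity change Δv = (-0.00350000, -0.01100000, -0.01300000)
F = m·Δv/dt = (-0.7000, -2.2000, -2.6000)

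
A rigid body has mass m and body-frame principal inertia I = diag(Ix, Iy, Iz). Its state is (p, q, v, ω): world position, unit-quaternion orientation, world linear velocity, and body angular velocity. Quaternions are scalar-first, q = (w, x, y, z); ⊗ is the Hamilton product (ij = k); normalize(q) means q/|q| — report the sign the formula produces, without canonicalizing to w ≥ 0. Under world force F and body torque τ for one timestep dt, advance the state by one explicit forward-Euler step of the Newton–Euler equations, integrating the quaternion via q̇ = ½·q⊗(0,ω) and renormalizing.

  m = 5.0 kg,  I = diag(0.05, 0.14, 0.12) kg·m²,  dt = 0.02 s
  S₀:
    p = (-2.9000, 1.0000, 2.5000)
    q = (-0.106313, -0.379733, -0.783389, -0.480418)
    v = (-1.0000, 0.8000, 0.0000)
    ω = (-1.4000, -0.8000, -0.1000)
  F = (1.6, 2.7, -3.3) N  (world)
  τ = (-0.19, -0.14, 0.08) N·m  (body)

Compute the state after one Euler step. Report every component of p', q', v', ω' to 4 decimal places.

(τ − ω×Iω)/I = (-3.7680, -0.9300, -0.1733)
new body rate ω' = (-1.4754, -0.8186, -0.1035)
Hamilton product q⊗(0,ω) = (-1.2063792, -0.1571573, 0.7196623, -0.7823269)
q + ½dt·q⊗(0,ω), renormalized = (-0.1184, -0.3813, -0.7761, -0.4882)
linear accel F/m = (0.3200, 0.5400, -0.6600)
p' = p + v·dt = (-2.9200, 1.0160, 2.5000)
v' = v + a·dt = (-0.9936, 0.8108, -0.0132)

p' = (-2.9200, 1.0160, 2.5000)
q' = (-0.1184, -0.3813, -0.7761, -0.4882)
v' = (-0.9936, 0.8108, -0.0132)
ω' = (-1.4754, -0.8186, -0.1035)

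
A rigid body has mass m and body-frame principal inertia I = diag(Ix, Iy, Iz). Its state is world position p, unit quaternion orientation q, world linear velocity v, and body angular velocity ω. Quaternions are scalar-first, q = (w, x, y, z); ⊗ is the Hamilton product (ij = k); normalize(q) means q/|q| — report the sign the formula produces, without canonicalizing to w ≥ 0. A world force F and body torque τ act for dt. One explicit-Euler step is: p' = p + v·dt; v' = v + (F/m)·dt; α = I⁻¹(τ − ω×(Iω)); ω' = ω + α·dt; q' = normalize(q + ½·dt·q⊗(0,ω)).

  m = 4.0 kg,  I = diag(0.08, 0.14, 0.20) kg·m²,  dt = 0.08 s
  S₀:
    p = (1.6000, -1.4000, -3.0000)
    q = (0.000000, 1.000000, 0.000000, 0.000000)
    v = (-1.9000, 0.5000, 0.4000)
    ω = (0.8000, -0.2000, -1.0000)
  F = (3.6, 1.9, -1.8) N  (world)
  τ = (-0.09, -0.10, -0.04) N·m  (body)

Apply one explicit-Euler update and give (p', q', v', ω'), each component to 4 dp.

p' = (1.4480, -1.3600, -2.9680)
q' = (-0.0320, 0.9987, 0.0399, -0.0080)
v' = (-1.8280, 0.5380, 0.3640)
ω' = (0.6980, -0.3120, -1.0122)

p + v·dt = (1.4480, -1.3600, -2.9680)
v' = v + a·dt = (-1.8280, 0.5380, 0.3640)
gyro term ω×Iω = (0.0120, 0.0960, -0.0096)
(τ − ω×Iω)/I = (-1.2750, -1.4000, -0.1520)
ω' = ω + α·dt = (0.6980, -0.3120, -1.0122)
2q̇ = q⊗(0,ω) = (-0.8000000, 0.0000000, 1.0000000, -0.2000000)
updated quaternion q' = (-0.0320, 0.9987, 0.0399, -0.0080)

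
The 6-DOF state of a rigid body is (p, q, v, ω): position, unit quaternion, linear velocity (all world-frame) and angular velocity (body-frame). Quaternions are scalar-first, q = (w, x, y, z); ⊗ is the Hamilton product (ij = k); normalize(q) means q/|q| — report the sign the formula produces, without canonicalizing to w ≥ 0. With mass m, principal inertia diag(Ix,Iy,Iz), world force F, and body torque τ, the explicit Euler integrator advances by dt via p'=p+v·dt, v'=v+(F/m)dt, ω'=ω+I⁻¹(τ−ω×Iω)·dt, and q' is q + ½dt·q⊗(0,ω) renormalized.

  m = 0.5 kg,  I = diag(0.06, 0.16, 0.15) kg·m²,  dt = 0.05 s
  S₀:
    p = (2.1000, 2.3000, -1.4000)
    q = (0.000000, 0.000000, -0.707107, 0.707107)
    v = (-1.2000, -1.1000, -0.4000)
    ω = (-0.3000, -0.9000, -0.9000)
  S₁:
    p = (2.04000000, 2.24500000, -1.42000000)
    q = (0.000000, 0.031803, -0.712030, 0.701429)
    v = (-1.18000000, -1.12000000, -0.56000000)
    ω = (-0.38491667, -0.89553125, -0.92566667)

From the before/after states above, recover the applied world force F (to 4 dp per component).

Δv = v₁−v₀ = (0.02000000, -0.02000000, -0.16000000)
m·(v₁−v₀)/dt = (0.2000, -0.2000, -1.6000)

F = (0.2000, -0.2000, -1.6000)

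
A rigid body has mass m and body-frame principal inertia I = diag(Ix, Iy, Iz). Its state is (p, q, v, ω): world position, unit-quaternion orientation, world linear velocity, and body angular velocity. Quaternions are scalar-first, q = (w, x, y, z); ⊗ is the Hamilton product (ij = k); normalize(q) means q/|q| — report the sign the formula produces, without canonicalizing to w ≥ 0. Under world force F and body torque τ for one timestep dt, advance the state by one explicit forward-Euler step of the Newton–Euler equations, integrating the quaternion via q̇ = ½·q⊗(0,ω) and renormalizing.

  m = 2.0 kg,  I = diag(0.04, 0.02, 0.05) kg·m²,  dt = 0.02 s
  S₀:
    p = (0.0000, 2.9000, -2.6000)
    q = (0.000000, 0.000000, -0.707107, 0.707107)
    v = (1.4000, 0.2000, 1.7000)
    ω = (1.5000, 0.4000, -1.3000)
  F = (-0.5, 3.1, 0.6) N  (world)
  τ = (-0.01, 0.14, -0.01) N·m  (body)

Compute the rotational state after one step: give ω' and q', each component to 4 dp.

ω' = (1.5028, 0.5205, -1.2992)
q' = (0.0120, 0.0064, -0.6964, 0.7176)

α = I⁻¹(τ − ω×Iω) = (0.1400, 6.0250, 0.0400)
ω + α·dt = (1.5028, 0.5205, -1.2992)
q⊗(0,ω) = (1.2020819, 0.6363963, 1.0606605, 1.0606605)
updated quaternion q' = (0.0120, 0.0064, -0.6964, 0.7176)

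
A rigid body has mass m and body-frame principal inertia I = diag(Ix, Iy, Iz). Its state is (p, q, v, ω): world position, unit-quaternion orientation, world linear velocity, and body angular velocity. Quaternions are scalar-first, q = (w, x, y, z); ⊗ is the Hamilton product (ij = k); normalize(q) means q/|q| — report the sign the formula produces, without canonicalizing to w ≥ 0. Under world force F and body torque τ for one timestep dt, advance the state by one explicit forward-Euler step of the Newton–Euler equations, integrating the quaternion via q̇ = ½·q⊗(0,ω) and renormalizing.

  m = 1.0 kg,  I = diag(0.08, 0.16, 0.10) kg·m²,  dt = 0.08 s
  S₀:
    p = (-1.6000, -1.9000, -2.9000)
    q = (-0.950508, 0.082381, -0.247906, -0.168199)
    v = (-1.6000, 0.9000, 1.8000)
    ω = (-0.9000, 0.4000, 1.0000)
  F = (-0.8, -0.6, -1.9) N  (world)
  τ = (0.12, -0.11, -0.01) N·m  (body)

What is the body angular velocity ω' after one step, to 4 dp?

ω' = (-0.7560, 0.3360, 1.0150)

ω×(Iω) gyroscopic = (-0.0240, 0.0180, -0.0288)
α = I⁻¹(τ − ω×Iω) = (1.8000, -0.8000, 0.1880)
ω' = ω + α·dt = (-0.7560, 0.3360, 1.0150)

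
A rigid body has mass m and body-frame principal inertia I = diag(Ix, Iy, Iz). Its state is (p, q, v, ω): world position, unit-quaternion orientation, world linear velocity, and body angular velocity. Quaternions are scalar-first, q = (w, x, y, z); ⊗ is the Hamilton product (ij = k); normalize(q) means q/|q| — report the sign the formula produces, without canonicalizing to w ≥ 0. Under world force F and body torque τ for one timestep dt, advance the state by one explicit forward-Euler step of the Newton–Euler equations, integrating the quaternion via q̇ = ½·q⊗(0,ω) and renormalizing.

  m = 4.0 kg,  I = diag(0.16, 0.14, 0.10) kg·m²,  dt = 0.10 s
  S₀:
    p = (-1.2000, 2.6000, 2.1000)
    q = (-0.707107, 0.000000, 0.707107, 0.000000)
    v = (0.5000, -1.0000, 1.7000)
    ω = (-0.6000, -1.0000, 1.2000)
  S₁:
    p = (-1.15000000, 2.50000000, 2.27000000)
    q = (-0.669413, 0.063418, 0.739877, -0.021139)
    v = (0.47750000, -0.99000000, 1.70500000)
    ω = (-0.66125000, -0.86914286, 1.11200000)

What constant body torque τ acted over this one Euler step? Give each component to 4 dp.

τ = (-0.0500, 0.1400, -0.1000)

Δω = ω₁−ω₀ = (-0.06125000, 0.13085714, -0.08800000)
τ = I·(Δω/dt) + ω₀×(Iω₀) = (-0.0500, 0.1400, -0.1000)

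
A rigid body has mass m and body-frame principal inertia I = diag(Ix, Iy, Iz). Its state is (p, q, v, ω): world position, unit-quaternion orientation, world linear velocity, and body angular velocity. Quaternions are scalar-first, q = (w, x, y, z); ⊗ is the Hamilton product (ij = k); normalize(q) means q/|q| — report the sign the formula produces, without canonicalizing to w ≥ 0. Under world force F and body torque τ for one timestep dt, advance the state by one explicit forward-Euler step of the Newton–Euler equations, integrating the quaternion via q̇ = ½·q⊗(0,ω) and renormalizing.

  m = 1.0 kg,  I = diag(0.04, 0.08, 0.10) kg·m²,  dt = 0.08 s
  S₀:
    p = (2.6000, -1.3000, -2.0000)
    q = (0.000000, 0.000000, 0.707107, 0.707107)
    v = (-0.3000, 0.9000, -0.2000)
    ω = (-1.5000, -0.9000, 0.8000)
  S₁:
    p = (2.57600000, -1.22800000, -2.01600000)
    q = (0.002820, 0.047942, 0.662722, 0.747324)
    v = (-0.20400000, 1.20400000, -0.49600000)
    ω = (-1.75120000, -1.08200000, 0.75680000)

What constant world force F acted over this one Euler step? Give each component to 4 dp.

v₁ − v₀ = (0.09600000, 0.30400000, -0.29600000)
F = m·Δv/dt = (1.2000, 3.8000, -3.7000)

F = (1.2000, 3.8000, -3.7000)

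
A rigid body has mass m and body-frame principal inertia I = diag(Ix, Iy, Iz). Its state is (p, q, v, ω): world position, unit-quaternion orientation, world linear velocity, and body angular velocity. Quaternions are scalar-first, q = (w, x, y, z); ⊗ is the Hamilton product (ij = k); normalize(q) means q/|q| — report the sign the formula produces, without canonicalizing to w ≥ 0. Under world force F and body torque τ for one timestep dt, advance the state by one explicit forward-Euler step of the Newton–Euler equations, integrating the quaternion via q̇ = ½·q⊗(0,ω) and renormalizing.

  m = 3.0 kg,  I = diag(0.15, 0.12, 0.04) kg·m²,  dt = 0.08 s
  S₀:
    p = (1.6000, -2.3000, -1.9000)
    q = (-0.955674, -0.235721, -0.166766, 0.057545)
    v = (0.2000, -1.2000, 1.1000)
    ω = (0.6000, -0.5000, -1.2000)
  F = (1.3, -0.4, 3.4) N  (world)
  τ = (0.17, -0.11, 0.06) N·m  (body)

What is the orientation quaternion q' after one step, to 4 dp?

q⊗(0,ω) = (0.1271036, -0.3445127, 0.2294988, 1.3647289)
q' = normalize(q + ½dt·q⊗(0,ω)) = (-0.9490, -0.2491, -0.1573, 0.1120)

q' = (-0.9490, -0.2491, -0.1573, 0.1120)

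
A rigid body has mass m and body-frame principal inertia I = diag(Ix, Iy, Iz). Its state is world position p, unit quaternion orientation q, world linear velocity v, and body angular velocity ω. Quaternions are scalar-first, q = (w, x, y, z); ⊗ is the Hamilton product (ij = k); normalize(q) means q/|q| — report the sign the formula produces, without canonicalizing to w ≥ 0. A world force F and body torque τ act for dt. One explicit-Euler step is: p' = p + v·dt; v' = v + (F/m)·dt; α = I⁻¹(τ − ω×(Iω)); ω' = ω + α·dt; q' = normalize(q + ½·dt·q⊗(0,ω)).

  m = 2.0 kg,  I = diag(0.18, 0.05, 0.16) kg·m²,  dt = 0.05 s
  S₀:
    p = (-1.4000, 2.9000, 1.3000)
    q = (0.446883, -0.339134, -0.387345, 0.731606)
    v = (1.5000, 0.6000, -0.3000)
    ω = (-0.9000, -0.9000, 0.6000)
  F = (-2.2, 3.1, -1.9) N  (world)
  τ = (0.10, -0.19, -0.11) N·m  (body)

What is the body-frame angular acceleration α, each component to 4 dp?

precession coupling ω×(Iω) = (-0.0594, -0.0108, -0.1053)
(τ − ω×Iω)/I = (0.8856, -3.5840, -0.0294)

α = (0.8856, -3.5840, -0.0294)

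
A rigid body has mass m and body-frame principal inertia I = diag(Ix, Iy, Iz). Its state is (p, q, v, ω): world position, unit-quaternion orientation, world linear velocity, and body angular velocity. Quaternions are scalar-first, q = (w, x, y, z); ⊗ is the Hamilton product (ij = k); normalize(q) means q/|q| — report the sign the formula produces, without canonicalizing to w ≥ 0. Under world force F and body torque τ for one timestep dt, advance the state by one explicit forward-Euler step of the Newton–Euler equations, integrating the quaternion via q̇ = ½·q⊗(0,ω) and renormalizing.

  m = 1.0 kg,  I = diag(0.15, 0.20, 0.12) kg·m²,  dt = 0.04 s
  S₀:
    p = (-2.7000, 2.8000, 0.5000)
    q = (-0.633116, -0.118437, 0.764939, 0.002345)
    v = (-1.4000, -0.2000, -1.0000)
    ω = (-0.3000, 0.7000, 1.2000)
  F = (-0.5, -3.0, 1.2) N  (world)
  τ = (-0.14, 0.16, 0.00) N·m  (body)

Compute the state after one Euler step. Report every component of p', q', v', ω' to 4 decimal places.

precession coupling ω×(Iω) = (-0.0672, -0.0108, -0.0105)
α = I⁻¹(τ − ω×Iω) = (-0.4853, 0.8540, 0.0875)
new body rate ω' = (-0.3194, 0.7342, 1.2035)
Hamilton product q⊗(0,ω) = (-0.5738024, 1.1062201, -0.3017603, -0.6131634)
q + ½dt·q⊗(0,ω), renormalized = (-0.6443, -0.0963, 0.7586, -0.0099)
p' = p + v·dt = (-2.7560, 2.7920, 0.4600)
new velocity v' = (-1.4200, -0.3200, -0.9520)

p' = (-2.7560, 2.7920, 0.4600)
q' = (-0.6443, -0.0963, 0.7586, -0.0099)
v' = (-1.4200, -0.3200, -0.9520)
ω' = (-0.3194, 0.7342, 1.2035)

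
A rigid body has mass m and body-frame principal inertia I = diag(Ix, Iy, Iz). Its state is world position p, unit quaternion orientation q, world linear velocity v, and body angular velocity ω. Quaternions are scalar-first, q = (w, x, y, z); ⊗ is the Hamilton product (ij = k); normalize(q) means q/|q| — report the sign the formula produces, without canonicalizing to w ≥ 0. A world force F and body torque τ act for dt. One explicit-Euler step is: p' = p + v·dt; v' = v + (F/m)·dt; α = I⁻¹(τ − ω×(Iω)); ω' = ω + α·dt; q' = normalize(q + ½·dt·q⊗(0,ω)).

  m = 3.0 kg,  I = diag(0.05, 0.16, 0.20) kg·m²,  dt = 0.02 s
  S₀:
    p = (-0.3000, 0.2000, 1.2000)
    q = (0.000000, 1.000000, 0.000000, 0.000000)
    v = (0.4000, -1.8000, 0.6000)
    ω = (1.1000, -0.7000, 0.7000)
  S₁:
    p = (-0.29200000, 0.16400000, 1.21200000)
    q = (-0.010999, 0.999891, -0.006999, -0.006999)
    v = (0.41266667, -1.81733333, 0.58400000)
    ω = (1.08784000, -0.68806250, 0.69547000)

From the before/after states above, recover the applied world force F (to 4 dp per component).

F = (1.9000, -2.6000, -2.4000)

v₁ − v₀ = (0.01266667, -0.01733333, -0.01600000)
applied force F = (1.9000, -2.6000, -2.4000)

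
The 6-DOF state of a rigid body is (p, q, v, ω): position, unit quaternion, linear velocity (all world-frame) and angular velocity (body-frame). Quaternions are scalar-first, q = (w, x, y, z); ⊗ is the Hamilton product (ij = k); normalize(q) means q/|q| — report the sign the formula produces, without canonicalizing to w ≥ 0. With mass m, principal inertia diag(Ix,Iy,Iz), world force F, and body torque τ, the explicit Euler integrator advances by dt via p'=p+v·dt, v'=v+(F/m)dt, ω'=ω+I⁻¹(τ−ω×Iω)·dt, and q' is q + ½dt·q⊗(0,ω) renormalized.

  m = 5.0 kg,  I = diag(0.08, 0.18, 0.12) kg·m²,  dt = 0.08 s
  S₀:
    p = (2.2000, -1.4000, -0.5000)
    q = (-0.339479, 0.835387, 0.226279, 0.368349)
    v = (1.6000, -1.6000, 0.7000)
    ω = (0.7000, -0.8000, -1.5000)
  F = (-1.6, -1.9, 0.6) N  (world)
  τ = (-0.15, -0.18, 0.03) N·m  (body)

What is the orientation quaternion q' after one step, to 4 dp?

q' = (-0.3326, 0.8219, 0.2968, 0.3547)

Hamilton product q⊗(0,ω) = (0.1487758, -0.2823746, 1.7825080, -0.3174864)
q + ½dt·q⊗(0,ω), renormalized = (-0.3326, 0.8219, 0.2968, 0.3547)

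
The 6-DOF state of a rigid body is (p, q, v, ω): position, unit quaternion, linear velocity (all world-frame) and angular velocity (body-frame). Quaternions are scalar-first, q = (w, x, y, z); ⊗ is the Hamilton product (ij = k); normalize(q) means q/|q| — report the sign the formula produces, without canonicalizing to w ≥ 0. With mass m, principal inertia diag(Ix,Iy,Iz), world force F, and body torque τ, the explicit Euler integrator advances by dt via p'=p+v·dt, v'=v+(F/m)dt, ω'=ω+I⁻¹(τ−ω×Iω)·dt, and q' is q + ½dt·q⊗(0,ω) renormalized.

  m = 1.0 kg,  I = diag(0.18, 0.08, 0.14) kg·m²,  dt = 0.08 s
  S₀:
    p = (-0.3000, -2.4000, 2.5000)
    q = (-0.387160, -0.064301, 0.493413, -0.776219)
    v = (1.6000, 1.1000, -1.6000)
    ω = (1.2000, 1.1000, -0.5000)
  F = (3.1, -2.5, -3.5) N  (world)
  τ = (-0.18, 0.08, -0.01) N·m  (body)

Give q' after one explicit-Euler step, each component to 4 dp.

q' = (-0.4203, -0.0585, 0.4368, -0.7932)

2q̇ = q⊗(0,ω) = (-0.8537026, 0.1425424, -1.3894893, -0.4692467)
updated quaternion q' = (-0.4203, -0.0585, 0.4368, -0.7932)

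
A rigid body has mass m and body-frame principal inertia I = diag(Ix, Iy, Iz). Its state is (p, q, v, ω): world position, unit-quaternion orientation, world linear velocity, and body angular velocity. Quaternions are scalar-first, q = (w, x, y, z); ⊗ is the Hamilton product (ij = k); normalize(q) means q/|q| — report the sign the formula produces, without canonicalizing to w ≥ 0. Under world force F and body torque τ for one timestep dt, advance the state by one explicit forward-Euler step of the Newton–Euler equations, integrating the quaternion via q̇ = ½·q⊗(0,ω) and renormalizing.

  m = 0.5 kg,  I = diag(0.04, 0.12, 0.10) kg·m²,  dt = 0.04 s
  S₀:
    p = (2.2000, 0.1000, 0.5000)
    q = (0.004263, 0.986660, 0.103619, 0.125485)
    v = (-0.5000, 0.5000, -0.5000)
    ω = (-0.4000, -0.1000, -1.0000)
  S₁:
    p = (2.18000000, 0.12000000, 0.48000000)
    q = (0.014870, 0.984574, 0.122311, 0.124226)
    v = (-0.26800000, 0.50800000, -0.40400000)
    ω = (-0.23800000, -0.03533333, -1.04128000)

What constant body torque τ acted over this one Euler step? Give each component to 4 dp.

ω₁ − ω₀ = (0.16200000, 0.06466667, -0.04128000)
ω₀×(Iω₀) = (-0.0020, -0.0240, 0.0032)
τ = I·(Δω/dt) + ω₀×(Iω₀) = (0.1600, 0.1700, -0.1000)

τ = (0.1600, 0.1700, -0.1000)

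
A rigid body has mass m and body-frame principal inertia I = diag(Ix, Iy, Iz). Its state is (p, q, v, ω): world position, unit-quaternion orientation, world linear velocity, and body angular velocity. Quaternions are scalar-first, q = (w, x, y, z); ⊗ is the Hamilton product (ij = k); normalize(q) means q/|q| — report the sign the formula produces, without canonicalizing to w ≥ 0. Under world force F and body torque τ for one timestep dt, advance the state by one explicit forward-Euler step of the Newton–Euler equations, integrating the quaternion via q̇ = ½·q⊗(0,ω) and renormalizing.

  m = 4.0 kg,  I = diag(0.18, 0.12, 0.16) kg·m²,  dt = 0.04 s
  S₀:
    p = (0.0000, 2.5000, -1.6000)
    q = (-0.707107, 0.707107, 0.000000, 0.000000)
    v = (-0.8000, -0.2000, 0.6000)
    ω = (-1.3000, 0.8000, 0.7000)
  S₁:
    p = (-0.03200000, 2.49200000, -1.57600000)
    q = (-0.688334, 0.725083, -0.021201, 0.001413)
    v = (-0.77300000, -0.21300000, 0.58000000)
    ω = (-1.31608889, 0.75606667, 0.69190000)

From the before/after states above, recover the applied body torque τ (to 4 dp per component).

τ = (-0.0500, -0.1500, 0.0300)

ω₁ − ω₀ = (-0.01608889, -0.04393333, -0.00810000)
applied torque τ = (-0.0500, -0.1500, 0.0300)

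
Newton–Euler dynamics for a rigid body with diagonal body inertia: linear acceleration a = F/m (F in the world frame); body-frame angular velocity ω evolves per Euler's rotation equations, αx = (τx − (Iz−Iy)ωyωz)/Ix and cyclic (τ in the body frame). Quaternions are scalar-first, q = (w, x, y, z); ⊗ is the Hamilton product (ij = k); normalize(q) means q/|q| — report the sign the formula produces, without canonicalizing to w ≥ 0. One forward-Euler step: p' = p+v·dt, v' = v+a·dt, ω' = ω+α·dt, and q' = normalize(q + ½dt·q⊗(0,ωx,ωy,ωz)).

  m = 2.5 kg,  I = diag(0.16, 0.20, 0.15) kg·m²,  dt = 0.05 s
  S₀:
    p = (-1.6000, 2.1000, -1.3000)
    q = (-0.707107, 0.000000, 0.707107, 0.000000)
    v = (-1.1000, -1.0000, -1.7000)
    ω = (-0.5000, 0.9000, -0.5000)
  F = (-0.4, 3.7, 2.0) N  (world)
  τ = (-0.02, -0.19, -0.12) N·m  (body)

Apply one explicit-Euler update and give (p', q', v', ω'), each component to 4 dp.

p' = (-1.6550, 2.0500, -1.3850)
q' = (-0.7227, 0.0000, 0.6909, 0.0177)
v' = (-1.1080, -0.9260, -1.6600)
ω' = (-0.5133, 0.8519, -0.5340)

linear accel F/m = (-0.1600, 1.4800, 0.8000)
new position p' = (-1.6550, 2.0500, -1.3850)
v' = v + a·dt = (-1.1080, -0.9260, -1.6600)
precession coupling ω×(Iω) = (0.0225, 0.0025, -0.0180)
α = I⁻¹(τ − ω×Iω) = (-0.2656, -0.9625, -0.6800)
ω' = ω + α·dt = (-0.5133, 0.8519, -0.5340)
q⊗(0,ω) = (-0.6363963, 0.0000000, -0.6363963, 0.7071070)
q' = normalize(q + ½dt·q⊗(0,ω)) = (-0.7227, 0.0000, 0.6909, 0.0177)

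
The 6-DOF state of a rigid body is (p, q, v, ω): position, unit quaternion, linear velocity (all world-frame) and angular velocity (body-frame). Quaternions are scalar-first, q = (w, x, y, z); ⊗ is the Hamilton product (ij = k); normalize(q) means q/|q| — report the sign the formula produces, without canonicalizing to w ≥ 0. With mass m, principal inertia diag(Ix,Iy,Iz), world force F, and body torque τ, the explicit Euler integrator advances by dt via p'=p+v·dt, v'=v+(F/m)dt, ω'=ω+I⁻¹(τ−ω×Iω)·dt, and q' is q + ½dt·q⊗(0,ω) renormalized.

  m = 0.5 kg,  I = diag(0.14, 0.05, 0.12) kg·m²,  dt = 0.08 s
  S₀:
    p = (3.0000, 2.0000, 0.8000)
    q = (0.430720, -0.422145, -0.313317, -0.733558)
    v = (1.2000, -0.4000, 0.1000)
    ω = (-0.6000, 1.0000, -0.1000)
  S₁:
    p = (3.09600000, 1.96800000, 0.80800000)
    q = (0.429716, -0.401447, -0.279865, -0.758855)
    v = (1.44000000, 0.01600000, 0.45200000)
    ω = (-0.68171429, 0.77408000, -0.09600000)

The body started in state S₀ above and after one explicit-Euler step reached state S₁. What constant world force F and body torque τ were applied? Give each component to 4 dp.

rate change Δω = (-0.08171429, -0.22592000, 0.00400000)
ω₀×(Iω₀) = (-0.0070, 0.0012, 0.0540)
applied torque τ = (-0.1500, -0.1400, 0.0600)
v₁ − v₀ = (0.24000000, 0.41600000, 0.35200000)
m·(v₁−v₀)/dt = (1.5000, 2.6000, 2.2000)

F = (1.5000, 2.6000, 2.2000)
τ = (-0.1500, -0.1400, 0.0600)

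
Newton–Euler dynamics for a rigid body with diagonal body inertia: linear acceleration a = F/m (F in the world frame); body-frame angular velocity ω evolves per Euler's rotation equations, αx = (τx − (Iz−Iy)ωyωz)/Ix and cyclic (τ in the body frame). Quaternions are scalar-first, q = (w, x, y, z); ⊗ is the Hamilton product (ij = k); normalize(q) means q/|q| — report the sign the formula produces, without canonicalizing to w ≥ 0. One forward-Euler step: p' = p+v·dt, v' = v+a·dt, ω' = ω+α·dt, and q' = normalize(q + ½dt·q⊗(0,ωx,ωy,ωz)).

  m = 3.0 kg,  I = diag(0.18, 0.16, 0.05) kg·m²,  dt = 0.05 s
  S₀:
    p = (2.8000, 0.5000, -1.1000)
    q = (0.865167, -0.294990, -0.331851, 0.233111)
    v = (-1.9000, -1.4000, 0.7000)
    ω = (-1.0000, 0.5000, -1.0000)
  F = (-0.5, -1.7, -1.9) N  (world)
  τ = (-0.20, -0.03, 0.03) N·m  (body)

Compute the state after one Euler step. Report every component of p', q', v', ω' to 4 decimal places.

precession coupling ω×(Iω) = (0.0550, 0.1300, 0.0100)
(τ − ω×Iω)/I = (-1.4167, -1.0000, 0.4000)
ω' = ω + α·dt = (-1.0708, 0.4500, -0.9800)
2q̇ = q⊗(0,ω) = (0.1040465, -0.6498715, -0.0955175, -1.3445130)
q' = normalize(q + ½dt·q⊗(0,ω)) = (0.8672, -0.3110, -0.3340, 0.1994)
a = F/m = (-0.1667, -0.5667, -0.6333)
new position p' = (2.7050, 0.4300, -1.0650)
v + (F/m)dt = (-1.9083, -1.4283, 0.6683)

p' = (2.7050, 0.4300, -1.0650)
q' = (0.8672, -0.3110, -0.3340, 0.1994)
v' = (-1.9083, -1.4283, 0.6683)
ω' = (-1.0708, 0.4500, -0.9800)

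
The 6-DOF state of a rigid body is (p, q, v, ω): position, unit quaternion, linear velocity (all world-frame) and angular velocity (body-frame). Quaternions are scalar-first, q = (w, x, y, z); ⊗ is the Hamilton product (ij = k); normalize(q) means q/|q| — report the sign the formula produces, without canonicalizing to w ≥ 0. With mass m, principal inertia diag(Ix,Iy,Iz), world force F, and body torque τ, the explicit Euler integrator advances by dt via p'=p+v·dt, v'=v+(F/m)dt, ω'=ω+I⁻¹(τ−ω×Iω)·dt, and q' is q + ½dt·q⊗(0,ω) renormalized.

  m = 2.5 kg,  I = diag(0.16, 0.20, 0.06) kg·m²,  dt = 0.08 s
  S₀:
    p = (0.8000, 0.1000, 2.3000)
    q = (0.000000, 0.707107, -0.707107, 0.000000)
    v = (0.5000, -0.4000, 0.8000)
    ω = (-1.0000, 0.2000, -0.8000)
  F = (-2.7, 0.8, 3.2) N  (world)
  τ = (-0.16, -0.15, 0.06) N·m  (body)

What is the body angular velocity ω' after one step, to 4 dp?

ω×(Iω) gyroscopic = (0.0224, 0.0800, -0.0080)
(τ − ω×Iω)/I = (-1.1400, -1.1500, 1.1333)
new body rate ω' = (-1.0912, 0.1080, -0.7093)

ω' = (-1.0912, 0.1080, -0.7093)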